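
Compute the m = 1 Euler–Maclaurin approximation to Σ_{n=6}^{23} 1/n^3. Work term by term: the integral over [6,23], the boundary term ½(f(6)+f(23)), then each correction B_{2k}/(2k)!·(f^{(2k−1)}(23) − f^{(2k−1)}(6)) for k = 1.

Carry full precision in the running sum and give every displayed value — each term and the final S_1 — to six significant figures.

The integral term ∫_6^23 1/x^3 dx = 0.0129437.
Boundary: ½(f(6) + f(23)) = ½(0.00462963 + 8.21895e-05) = 0.00235591.
Integral + boundary = 0.0152996.
Order-1 term: 1/12 · (-1.07204e-05 − (-0.00231481)) = 0.000192008.

S_1 ≈ 0.0154916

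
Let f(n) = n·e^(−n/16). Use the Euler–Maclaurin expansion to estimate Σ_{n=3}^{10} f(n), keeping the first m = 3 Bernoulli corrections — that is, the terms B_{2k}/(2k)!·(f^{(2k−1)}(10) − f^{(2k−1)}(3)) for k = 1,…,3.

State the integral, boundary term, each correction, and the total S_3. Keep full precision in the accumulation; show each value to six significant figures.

S_3 ≈ 33.2365

The integral term ∫_3^10 x·e^(−x/16) dx = 29.3561.
Boundary: ½(f(3) + f(10)) = ½(2.48709 + 5.35261) = 3.91985.
Integral + boundary = 33.2759.
Order-1 term: 1/12 · (0.200723 − 0.673586) = -0.0394053.
Partial sum through k=1: 33.2365.
Order-2 term: −1/720 · (0.00496580 − 0.00910799) = 5.75303e-06.
Partial sum through k=2: 33.2365.
Order-3 term: 1/30240 · (3.57326e-05 − 6.08780e-05) = -8.31530e-10.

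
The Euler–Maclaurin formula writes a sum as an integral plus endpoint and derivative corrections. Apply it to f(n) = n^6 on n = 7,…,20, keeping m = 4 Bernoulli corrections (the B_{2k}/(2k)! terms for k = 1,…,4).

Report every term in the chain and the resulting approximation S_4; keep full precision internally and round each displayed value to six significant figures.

S_4 ≈ 2.16389e+08

∫_7^20 x^6 dx evaluates to 1.82739e+08.
½[f(7) + f(20)] = ½[117649 + 6.40000e+07] = 3.20588e+07.
Running total after boundary: 2.14798e+08.
Correction k=1: B_{2}/2! · (f^{(1)}(20) − f^{(1)}(7)) = 1/12 · (1.92000e+07 − 100842) = 1.59160e+06.
Running total after k=1: 2.16390e+08.
Correction k=2: B_{4}/4! · (f^{(3)}(20) − f^{(3)}(7)) = −1/720 · (960000 − 41160.0) = -1276.17.
Running total after k=2: 2.16389e+08.
Correction k=3: B_{6}/6! · (f^{(5)}(20) − f^{(5)}(7)) = 1/30240 · (14400.0 − 5040.00) = 0.309524.
Running total after k=3: 2.16389e+08.
Correction k=4: B_{8}/8! · (f^{(7)}(20) − f^{(7)}(7)) = −1/1209600 · (0.00000 − 0.00000) = 0.00000.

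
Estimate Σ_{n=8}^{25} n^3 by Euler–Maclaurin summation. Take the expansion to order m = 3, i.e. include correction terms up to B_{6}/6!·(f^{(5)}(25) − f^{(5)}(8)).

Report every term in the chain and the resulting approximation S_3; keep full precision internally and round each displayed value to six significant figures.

S_3 ≈ 104841

Integral: ∫_8^25 x^3 dx = 96632.2.
Endpoint term: (f(8) + f(25))/2 = (512.000 + 15625.0)/2 = 8068.50.
Integral + boundary = 104701.
k=1: B_{2}/(2)! × [f^{(1)}(25) − f^{(1)}(8)] = 1/12 × (1875.00 − 192.000) = 140.250.
Partial sum through k=1: 104841.
k=2: B_{4}/(4)! × [f^{(3)}(25) − f^{(3)}(8)] = −1/720 × (6.00000 − 6.00000) = 0.00000.
Partial sum through k=2: 104841.
k=3: B_{6}/(6)! × [f^{(5)}(25) − f^{(5)}(8)] = 1/30240 × (0.00000 − 0.00000) = 0.00000.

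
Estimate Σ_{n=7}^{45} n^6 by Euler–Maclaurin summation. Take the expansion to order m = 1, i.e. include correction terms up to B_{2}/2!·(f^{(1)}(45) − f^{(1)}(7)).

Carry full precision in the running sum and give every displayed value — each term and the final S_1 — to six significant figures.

Integral: ∫_7^45 x^6 dx = 5.33812e+10.
½[f(7) + f(45)] = ½[117649 + 8.30377e+09] = 4.15194e+09.
Integral + boundary = 5.75332e+10.
Correction k=1: B_{2}/2! · (f^{(1)}(45) − f^{(1)}(7)) = 1/12 · (1.10717e+09 − 100842) = 9.22557e+07.

S_1 ≈ 5.76254e+10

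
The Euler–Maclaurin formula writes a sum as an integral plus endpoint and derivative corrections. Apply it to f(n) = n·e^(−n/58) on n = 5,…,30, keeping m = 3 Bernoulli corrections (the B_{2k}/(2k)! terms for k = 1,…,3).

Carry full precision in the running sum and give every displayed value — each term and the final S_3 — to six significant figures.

∫_5^30 x·e^(−x/58) dx evaluates to 309.380.
Endpoint term: (f(5) + f(30))/2 = (4.58702 + 17.8849)/2 = 11.2360.
So far: 320.616.
Correction k=1: B_{2}/2! · (f^{(1)}(30) − f^{(1)}(5)) = 1/12 · (0.287803 − 0.838318) = -0.0458763.
After k=1: 320.570.
Correction k=2: B_{4}/4! · (f^{(3)}(30) − f^{(3)}(5)) = −1/720 · (0.000439991 − 0.000794627) = 4.92551e-07.
After k=2: 320.570.
Correction k=3: B_{6}/6! · (f^{(5)}(30) − f^{(5)}(5)) = 1/30240 · (2.36156e-07 − 3.98351e-07) = -5.36360e-12.

S_3 ≈ 320.570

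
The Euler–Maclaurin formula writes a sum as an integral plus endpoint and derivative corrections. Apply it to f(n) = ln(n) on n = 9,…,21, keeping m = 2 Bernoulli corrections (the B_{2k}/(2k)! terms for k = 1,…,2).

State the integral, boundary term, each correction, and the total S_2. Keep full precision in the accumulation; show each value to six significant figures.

S_2 ≈ 34.7755

The integral term ∫_9^21 ln(x) dx = 32.1599.
½[f(9) + f(21)] = ½[2.19722 + 3.04452] = 2.62087.
Running total after boundary: 34.7808.
k=1: B_{2}/(2)! × [f^{(1)}(21) − f^{(1)}(9)] = 1/12 × (0.0476190 − 0.111111) = -0.00529101.
Running total after k=1: 34.7755.
k=2: B_{4}/(4)! × [f^{(3)}(21) − f^{(3)}(9)] = −1/720 × (0.000215959 − 0.00274348) = 3.51045e-06.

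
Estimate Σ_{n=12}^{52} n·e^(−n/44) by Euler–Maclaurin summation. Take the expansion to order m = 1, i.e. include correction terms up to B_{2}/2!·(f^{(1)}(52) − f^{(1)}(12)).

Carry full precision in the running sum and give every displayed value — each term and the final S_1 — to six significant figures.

The integral term ∫_12^52 x·e^(−x/44) dx = 580.257.
Endpoint term: (f(12) + f(52))/2 = (9.13560 + 15.9495)/2 = 12.5425.
Integral + boundary = 592.799.
Correction k=1: B_{2}/2! · (f^{(1)}(52) − f^{(1)}(12)) = 1/12 · (-0.0557674 − 0.553673) = -0.0507867.

S_1 ≈ 592.748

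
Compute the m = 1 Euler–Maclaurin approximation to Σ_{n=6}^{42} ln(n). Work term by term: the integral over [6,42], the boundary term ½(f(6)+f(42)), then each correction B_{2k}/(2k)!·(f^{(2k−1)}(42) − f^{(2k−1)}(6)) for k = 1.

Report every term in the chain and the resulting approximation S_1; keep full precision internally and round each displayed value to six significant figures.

The integral term ∫_6^42 ln(x) dx = 110.232.
½[f(6) + f(42)] = ½[1.79176 + 3.73767] = 2.76471.
Integral + boundary = 112.996.
Order-1 term: 1/12 · (0.0238095 − 0.166667) = -0.0119048.

S_1 ≈ 112.984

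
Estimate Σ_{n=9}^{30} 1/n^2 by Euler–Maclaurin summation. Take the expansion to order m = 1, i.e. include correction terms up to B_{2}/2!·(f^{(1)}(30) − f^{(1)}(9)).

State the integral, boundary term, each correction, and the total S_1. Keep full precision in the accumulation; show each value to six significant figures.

The integral term ∫_9^30 1/x^2 dx = 0.0777778.
Boundary: ½(f(9) + f(30)) = ½(0.0123457 + 0.00111111) = 0.00672840.
So far: 0.0845062.
Order-1 term: 1/12 · (-7.40741e-05 − (-0.00274348)) = 0.000222451.

S_1 ≈ 0.0847286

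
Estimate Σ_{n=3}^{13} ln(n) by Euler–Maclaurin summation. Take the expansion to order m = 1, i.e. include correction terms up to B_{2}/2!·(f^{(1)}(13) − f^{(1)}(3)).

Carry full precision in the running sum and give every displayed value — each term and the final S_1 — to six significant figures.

∫_3^13 ln(x) dx evaluates to 20.0485.
Boundary: ½(f(3) + f(13)) = ½(1.09861 + 2.56495) = 1.83178.
Running total after boundary: 21.8803.
Order-1 term: 1/12 · (0.0769231 − 0.333333) = -0.0213675.

S_1 ≈ 21.8589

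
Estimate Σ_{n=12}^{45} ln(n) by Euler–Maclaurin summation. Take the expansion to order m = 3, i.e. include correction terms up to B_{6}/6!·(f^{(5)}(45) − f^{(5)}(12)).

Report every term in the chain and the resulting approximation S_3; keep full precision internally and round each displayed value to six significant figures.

Integral: ∫_12^45 ln(x) dx = 108.481.
Endpoint term: (f(12) + f(45))/2 = (2.48491 + 3.80666)/2 = 3.14578.
So far: 111.627.
Correction k=1: B_{2}/2! · (f^{(1)}(45) − f^{(1)}(12)) = 1/12 · (0.0222222 − 0.0833333) = -0.00509259.
Running total after k=1: 111.622.
Correction k=2: B_{4}/4! · (f^{(3)}(45) − f^{(3)}(12)) = −1/720 · (2.19479e-05 − 0.00115741) = 1.57703e-06.
Running total after k=2: 111.622.
Correction k=3: B_{6}/6! · (f^{(5)}(45) − f^{(5)}(12)) = 1/30240 · (1.30061e-07 − 9.64506e-05) = -3.18520e-09.

S_3 ≈ 111.622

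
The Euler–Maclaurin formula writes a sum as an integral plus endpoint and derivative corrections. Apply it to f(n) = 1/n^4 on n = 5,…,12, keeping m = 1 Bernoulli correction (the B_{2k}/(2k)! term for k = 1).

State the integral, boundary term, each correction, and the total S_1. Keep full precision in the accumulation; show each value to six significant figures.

Integral: ∫_5^12 1/x^4 dx = 0.00247377.
½[f(5) + f(12)] = ½[0.00160000 + 4.82253e-05] = 0.000824113.
Running total after boundary: 0.00329788.
Order-1 term: 1/12 · (-1.60751e-05 − (-0.00128000)) = 0.000105327.

S_1 ≈ 0.00340321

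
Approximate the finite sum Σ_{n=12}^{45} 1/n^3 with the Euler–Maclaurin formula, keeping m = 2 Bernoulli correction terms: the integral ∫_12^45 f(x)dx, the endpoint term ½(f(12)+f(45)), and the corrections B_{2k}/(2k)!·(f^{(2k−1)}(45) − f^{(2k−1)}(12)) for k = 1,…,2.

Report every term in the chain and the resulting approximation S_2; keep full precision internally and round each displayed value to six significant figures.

The integral term ∫_12^45 1/x^3 dx = 0.00322531.
½[f(12) + f(45)] = ½[0.000578704 + 1.09739e-05] = 0.000294839.
Integral + boundary = 0.00352015.
k=1: B_{2}/(2)! × [f^{(1)}(45) − f^{(1)}(12)] = 1/12 × (-7.31596e-07 − (-0.000144676)) = 1.19954e-05.
After k=1: 0.00353214.
k=2: B_{4}/(4)! × [f^{(3)}(45) − f^{(3)}(12)] = −1/720 × (-7.22564e-09 − (-2.00939e-05)) = -2.78981e-08.

S_2 ≈ 0.00353211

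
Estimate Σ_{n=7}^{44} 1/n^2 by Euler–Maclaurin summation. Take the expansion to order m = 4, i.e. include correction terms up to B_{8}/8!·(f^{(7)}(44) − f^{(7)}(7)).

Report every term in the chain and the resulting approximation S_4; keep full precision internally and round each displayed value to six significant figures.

S_4 ≈ 0.131074

Integral: ∫_7^44 1/x^2 dx = 0.120130.
½[f(7) + f(44)] = ½[0.0204082 + 0.000516529] = 0.0104623.
So far: 0.130592.
Correction k=1: B_{2}/2! · (f^{(1)}(44) − f^{(1)}(7)) = 1/12 · (-2.34786e-05 − (-0.00583090)) = 0.000483952.
After k=1: 0.131076.
Correction k=2: B_{4}/4! · (f^{(3)}(44) − f^{(3)}(7)) = −1/720 · (-1.45528e-07 − (-0.00142798)) = -1.98310e-06.
After k=2: 0.131074.
Correction k=3: B_{6}/6! · (f^{(5)}(44) − f^{(5)}(7)) = 1/30240 · (-2.25509e-09 − (-0.000874271)) = 2.89110e-08.
After k=3: 0.131074.
Correction k=4: B_{8}/8! · (f^{(7)}(44) − f^{(7)}(7)) = −1/1209600 · (-6.52299e-11 − (-0.000999167)) = -8.26031e-10.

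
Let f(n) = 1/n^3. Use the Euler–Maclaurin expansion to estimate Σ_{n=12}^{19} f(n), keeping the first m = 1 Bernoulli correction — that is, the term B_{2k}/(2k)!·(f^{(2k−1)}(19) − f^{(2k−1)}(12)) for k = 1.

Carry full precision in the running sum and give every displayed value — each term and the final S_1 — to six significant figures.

∫_12^19 1/x^3 dx evaluates to 0.00208718.
½[f(12) + f(19)] = ½[0.000578704 + 0.000145794] = 0.000362249.
Running total after boundary: 0.00244943.
Correction k=1: B_{2}/2! · (f^{(1)}(19) − f^{(1)}(12)) = 1/12 · (-2.30201e-05 − (-0.000144676)) = 1.01380e-05.

S_1 ≈ 0.00245957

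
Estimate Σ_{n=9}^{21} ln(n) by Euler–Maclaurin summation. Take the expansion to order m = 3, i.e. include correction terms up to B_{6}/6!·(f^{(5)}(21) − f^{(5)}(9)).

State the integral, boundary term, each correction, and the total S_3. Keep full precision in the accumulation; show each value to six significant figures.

∫_9^21 ln(x) dx evaluates to 32.1599.
Endpoint term: (f(9) + f(21))/2 = (2.19722 + 3.04452)/2 = 2.62087.
Running total after boundary: 34.7808.
Correction k=1: B_{2}/2! · (f^{(1)}(21) − f^{(1)}(9)) = 1/12 · (0.0476190 − 0.111111) = -0.00529101.
Running total after k=1: 34.7755.
Correction k=2: B_{4}/4! · (f^{(3)}(21) − f^{(3)}(9)) = −1/720 · (0.000215959 − 0.00274348) = 3.51045e-06.
Running total after k=2: 34.7755.
Correction k=3: B_{6}/6! · (f^{(5)}(21) − f^{(5)}(9)) = 1/30240 · (5.87645e-06 − 0.000406442) = -1.32462e-08.

S_3 ≈ 34.7755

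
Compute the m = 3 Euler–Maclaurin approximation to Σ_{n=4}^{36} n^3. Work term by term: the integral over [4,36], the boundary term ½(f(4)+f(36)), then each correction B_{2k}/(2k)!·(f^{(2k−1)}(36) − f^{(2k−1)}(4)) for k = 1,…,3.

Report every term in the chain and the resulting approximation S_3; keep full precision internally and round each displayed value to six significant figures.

The integral term ∫_4^36 x^3 dx = 419840.
Boundary: ½(f(4) + f(36)) = ½(64.0000 + 46656.0) = 23360.0.
Running total after boundary: 443200.
k=1: B_{2}/(2)! × [f^{(1)}(36) − f^{(1)}(4)] = 1/12 × (3888.00 − 48.0000) = 320.000.
Partial sum through k=1: 443520.
k=2: B_{4}/(4)! × [f^{(3)}(36) − f^{(3)}(4)] = −1/720 × (6.00000 − 6.00000) = 0.00000.
Partial sum through k=2: 443520.
k=3: B_{6}/(6)! × [f^{(5)}(36) − f^{(5)}(4)] = 1/30240 × (0.00000 − 0.00000) = 0.00000.

S_3 ≈ 443520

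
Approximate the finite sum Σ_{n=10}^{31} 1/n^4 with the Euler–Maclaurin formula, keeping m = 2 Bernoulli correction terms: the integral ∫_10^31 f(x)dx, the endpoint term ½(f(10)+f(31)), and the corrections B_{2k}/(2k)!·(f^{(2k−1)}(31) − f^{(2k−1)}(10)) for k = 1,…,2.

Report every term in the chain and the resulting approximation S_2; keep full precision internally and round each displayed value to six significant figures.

S_2 ≈ 0.000375991

∫_10^31 1/x^4 dx evaluates to 0.000322144.
Endpoint term: (f(10) + f(31))/2 = (0.000100000 + 1.08281e-06)/2 = 5.05414e-05.
Running total after boundary: 0.000372686.
Order-1 term: 1/12 · (-1.39718e-07 − (-4.00000e-05)) = 3.32169e-06.
After k=1: 0.000376007.
Order-2 term: −1/720 · (-4.36164e-09 − (-1.20000e-05)) = -1.66606e-08.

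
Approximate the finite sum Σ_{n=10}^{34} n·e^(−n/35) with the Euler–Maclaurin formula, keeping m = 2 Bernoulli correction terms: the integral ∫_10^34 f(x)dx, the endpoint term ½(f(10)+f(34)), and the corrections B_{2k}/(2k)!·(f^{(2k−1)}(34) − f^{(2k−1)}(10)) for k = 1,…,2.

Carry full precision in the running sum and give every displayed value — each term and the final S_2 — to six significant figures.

S_2 ≈ 279.547

Integral: ∫_10^34 x·e^(−x/35) dx = 269.398.
½[f(10) + f(34)] = ½[7.51477 + 12.8704] = 10.1926.
Running total after boundary: 279.591.
k=1: B_{2}/(2)! × [f^{(1)}(34) − f^{(1)}(10)] = 1/12 × (0.0108155 − 0.536769) = -0.0438295.
After k=1: 279.547.
k=2: B_{4}/(4)! × [f^{(3)}(34) − f^{(3)}(10)] = −1/720 × (0.000626857 − 0.00166508) = 1.44198e-06.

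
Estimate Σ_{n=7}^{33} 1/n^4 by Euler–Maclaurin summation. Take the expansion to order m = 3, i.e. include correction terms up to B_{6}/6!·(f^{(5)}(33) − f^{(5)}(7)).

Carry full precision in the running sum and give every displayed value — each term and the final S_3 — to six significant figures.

S_3 ≈ 0.00119084

The integral term ∫_7^33 1/x^4 dx = 0.000962542.
Boundary: ½(f(7) + f(33)) = ½(0.000416493 + 8.43226e-07) = 0.000208668.
So far: 0.00117121.
Correction k=1: B_{2}/2! · (f^{(1)}(33) − f^{(1)}(7)) = 1/12 · (-1.02209e-07 − (-0.000237996)) = 1.98245e-05.
After k=1: 0.00119103.
Correction k=2: B_{4}/4! · (f^{(3)}(33) − f^{(3)}(7)) = −1/720 · (-2.81568e-09 − (-0.000145712)) = -2.02374e-07.
After k=2: 0.00119083.
Correction k=3: B_{6}/6! · (f^{(5)}(33) − f^{(5)}(7)) = 1/30240 · (-1.44792e-10 − (-0.000166528)) = 5.50687e-09.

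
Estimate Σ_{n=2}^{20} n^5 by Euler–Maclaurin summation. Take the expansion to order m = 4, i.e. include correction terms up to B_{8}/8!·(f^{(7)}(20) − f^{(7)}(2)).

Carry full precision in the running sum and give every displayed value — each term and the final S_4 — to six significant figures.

S_4 ≈ 1.23333e+07

∫_2^20 x^5 dx evaluates to 1.06667e+07.
½[f(2) + f(20)] = ½[32.0000 + 3.20000e+06] = 1.60002e+06.
Running total after boundary: 1.22667e+07.
Order-1 term: 1/12 · (800000 − 80.0000) = 66660.0.
Running total after k=1: 1.23333e+07.
Order-2 term: −1/720 · (24000.0 − 240.000) = -33.0000.
Running total after k=2: 1.23333e+07.
Order-3 term: 1/30240 · (120.000 − 120.000) = 0.00000.
Running total after k=3: 1.23333e+07.
Order-4 term: −1/1209600 · (0.00000 − 0.00000) = 0.00000.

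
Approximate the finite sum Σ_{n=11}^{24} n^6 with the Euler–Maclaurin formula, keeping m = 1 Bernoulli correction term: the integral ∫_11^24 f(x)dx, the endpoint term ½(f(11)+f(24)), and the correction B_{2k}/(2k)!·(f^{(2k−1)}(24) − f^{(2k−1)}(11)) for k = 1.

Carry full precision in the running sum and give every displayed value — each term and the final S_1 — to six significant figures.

Integral: ∫_11^24 x^6 dx = 6.52426e+08.
½[f(11) + f(24)] = ½[1.77156e+06 + 1.91103e+08] = 9.64373e+07.
So far: 7.48864e+08.
k=1: B_{2}/(2)! × [f^{(1)}(24) − f^{(1)}(11)] = 1/12 × (4.77757e+07 − 966306) = 3.90079e+06.

S_1 ≈ 7.52764e+08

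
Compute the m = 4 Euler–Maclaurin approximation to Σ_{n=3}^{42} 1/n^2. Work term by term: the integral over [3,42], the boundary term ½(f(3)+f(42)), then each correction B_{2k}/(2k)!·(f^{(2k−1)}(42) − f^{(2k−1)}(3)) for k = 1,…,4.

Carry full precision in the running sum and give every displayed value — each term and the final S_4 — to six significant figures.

The integral term ∫_3^42 1/x^2 dx = 0.309524.
Endpoint term: (f(3) + f(42))/2 = (0.111111 + 0.000566893)/2 = 0.0558390.
Running total after boundary: 0.365363.
k=1: B_{2}/(2)! × [f^{(1)}(42) − f^{(1)}(3)] = 1/12 × (-2.69949e-05 − (-0.0740741)) = 0.00617059.
Partial sum through k=1: 0.371533.
k=2: B_{4}/(4)! × [f^{(3)}(42) − f^{(3)}(3)] = −1/720 × (-1.83639e-07 − (-0.0987654)) = -0.000137174.
Partial sum through k=2: 0.371396.
k=3: B_{6}/(6)! × [f^{(5)}(42) − f^{(5)}(3)] = 1/30240 × (-3.12311e-09 − (-0.329218)) = 1.08868e-05.
Partial sum through k=3: 0.371407.
k=4: B_{8}/(8)! × [f^{(7)}(42) − f^{(7)}(3)] = −1/1209600 × (-9.91464e-11 − (-2.04847)) = -1.69351e-06.

S_4 ≈ 0.371405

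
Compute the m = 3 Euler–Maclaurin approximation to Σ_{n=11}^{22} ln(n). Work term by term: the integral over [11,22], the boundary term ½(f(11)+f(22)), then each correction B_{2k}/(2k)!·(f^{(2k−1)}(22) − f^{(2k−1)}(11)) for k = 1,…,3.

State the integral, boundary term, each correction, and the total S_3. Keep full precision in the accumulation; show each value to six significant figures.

S_3 ≈ 33.3668

∫_11^22 ln(x) dx evaluates to 30.6261.
Endpoint term: (f(11) + f(22))/2 = (2.39790 + 3.09104)/2 = 2.74447.
Running total after boundary: 33.3706.
Order-1 term: 1/12 · (0.0454545 − 0.0909091) = -0.00378788.
Running total after k=1: 33.3668.
Order-2 term: −1/720 · (0.000187829 − 0.00150263) = 1.82611e-06.
Running total after k=2: 33.3668.
Order-3 term: 1/30240 · (4.65691e-06 − 0.000149021) = -4.77395e-09.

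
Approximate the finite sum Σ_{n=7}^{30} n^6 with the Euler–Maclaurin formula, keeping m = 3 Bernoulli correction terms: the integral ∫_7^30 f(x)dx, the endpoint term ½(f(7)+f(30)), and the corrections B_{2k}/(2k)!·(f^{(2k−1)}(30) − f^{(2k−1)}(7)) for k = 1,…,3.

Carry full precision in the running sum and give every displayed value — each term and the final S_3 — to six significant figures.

The integral term ∫_7^30 x^6 dx = 3.12417e+09.
½[f(7) + f(30)] = ½[117649 + 7.29000e+08] = 3.64559e+08.
Running total after boundary: 3.48873e+09.
Correction k=1: B_{2}/2! · (f^{(1)}(30) − f^{(1)}(7)) = 1/12 · (1.45800e+08 − 100842) = 1.21416e+07.
Partial sum through k=1: 3.50087e+09.
Correction k=2: B_{4}/4! · (f^{(3)}(30) − f^{(3)}(7)) = −1/720 · (3.24000e+06 − 41160.0) = -4442.83.
Partial sum through k=2: 3.50086e+09.
Correction k=3: B_{6}/6! · (f^{(5)}(30) − f^{(5)}(7)) = 1/30240 · (21600.0 − 5040.00) = 0.547619.

S_3 ≈ 3.50086e+09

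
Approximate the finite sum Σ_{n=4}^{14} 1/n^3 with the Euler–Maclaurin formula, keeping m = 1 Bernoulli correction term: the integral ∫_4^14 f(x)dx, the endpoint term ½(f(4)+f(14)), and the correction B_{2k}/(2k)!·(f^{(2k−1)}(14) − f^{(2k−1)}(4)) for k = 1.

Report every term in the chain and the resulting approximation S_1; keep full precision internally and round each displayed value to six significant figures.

S_1 ≈ 0.0376638

∫_4^14 1/x^3 dx evaluates to 0.0286990.
Endpoint term: (f(4) + f(14))/2 = (0.0156250 + 0.000364431)/2 = 0.00799472.
So far: 0.0366937.
Correction k=1: B_{2}/2! · (f^{(1)}(14) − f^{(1)}(4)) = 1/12 · (-7.80925e-05 − (-0.0117188)) = 0.000970055.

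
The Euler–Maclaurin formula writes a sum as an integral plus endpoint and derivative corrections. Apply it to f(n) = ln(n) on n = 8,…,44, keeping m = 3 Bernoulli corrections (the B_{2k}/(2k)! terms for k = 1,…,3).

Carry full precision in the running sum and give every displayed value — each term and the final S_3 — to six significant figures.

The integral term ∫_8^44 ln(x) dx = 113.869.
Boundary: ½(f(8) + f(44)) = ½(2.07944 + 3.78419) = 2.93182.
Running total after boundary: 116.801.
k=1: B_{2}/(2)! × [f^{(1)}(44) − f^{(1)}(8)] = 1/12 × (0.0227273 − 0.125000) = -0.00852273.
After k=1: 116.792.
k=2: B_{4}/(4)! × [f^{(3)}(44) − f^{(3)}(8)] = −1/720 × (2.34786e-05 − 0.00390625) = 5.39274e-06.
After k=2: 116.792.
k=3: B_{6}/(6)! × [f^{(5)}(44) − f^{(5)}(8)] = 1/30240 × (1.45528e-07 − 0.000732422) = -2.42155e-08.

S_3 ≈ 116.792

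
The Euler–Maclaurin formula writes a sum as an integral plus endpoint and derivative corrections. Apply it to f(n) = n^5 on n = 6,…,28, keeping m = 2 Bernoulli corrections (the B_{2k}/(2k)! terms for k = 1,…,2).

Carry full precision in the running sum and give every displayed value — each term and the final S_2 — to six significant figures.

Integral: ∫_6^28 x^5 dx = 8.03073e+07.
Endpoint term: (f(6) + f(28))/2 = (7776.00 + 1.72104e+07)/2 = 8.60907e+06.
Integral + boundary = 8.89163e+07.
Order-1 term: 1/12 · (3.07328e+06 − 6480.00) = 255567.
Partial sum through k=1: 8.91719e+07.
Order-2 term: −1/720 · (47040.0 − 2160.00) = -62.3333.

S_2 ≈ 8.91719e+07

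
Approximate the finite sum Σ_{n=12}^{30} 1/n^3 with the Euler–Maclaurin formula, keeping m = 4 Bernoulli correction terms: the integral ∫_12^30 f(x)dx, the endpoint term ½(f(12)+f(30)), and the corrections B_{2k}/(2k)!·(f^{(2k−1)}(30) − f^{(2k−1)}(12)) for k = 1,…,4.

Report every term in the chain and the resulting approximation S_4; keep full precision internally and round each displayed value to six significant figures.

∫_12^30 1/x^3 dx evaluates to 0.00291667.
½[f(12) + f(30)] = ½[0.000578704 + 3.70370e-05] = 0.000307870.
Running total after boundary: 0.00322454.
Order-1 term: 1/12 · (-3.70370e-06 − (-0.000144676)) = 1.17477e-05.
Running total after k=1: 0.00323628.
Order-2 term: −1/720 · (-8.23045e-08 − (-2.00939e-05)) = -2.77939e-08.
Running total after k=2: 0.00323626.
Order-3 term: 1/30240 · (-3.84088e-09 − (-5.86071e-06)) = 1.93680e-10.
Running total after k=3: 0.00323626.
Order-4 term: −1/1209600 · (-3.07270e-10 − (-2.93036e-06)) = -2.42233e-12.

S_4 ≈ 0.00323626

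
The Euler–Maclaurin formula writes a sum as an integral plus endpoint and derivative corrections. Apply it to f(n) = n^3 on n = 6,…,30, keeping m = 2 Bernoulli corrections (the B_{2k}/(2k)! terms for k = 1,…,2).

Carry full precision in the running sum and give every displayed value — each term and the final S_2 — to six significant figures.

∫_6^30 x^3 dx evaluates to 202176.
½[f(6) + f(30)] = ½[216.000 + 27000.0] = 13608.0.
Integral + boundary = 215784.
Order-1 term: 1/12 · (2700.00 − 108.000) = 216.000.
After k=1: 216000.
Order-2 term: −1/720 · (6.00000 − 6.00000) = 0.00000.

S_2 ≈ 216000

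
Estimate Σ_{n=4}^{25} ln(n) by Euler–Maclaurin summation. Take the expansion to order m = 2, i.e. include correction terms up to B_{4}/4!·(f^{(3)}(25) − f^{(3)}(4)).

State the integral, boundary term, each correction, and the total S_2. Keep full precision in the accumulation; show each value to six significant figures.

S_2 ≈ 56.2118

The integral term ∫_4^25 ln(x) dx = 53.9267.
Boundary: ½(f(4) + f(25)) = ½(1.38629 + 3.21888) = 2.30259.
Integral + boundary = 56.2293.
Order-1 term: 1/12 · (0.0400000 − 0.250000) = -0.0175000.
Partial sum through k=1: 56.2118.
Order-2 term: −1/720 · (0.000128000 − 0.0312500) = 4.32250e-05.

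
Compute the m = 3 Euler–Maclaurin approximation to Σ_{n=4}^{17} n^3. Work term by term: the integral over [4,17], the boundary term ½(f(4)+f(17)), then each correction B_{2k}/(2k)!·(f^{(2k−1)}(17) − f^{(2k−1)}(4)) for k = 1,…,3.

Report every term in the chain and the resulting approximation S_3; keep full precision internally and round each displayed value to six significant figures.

S_3 ≈ 23373.0

The integral term ∫_4^17 x^3 dx = 20816.2.
½[f(4) + f(17)] = ½[64.0000 + 4913.00] = 2488.50.
Integral + boundary = 23304.8.
Order-1 term: 1/12 · (867.000 − 48.0000) = 68.2500.
Partial sum through k=1: 23373.0.
Order-2 term: −1/720 · (6.00000 − 6.00000) = 0.00000.
Partial sum through k=2: 23373.0.
Order-3 term: 1/30240 · (0.00000 − 0.00000) = 0.00000.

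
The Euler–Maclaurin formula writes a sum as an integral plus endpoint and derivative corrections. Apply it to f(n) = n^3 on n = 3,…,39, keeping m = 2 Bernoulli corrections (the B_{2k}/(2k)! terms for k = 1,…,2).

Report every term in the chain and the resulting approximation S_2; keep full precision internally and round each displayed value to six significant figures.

S_2 ≈ 608391

Integral: ∫_3^39 x^3 dx = 578340.
Boundary: ½(f(3) + f(39)) = ½(27.0000 + 59319.0) = 29673.0.
Running total after boundary: 608013.
Correction k=1: B_{2}/2! · (f^{(1)}(39) − f^{(1)}(3)) = 1/12 · (4563.00 − 27.0000) = 378.000.
After k=1: 608391.
Correction k=2: B_{4}/4! · (f^{(3)}(39) − f^{(3)}(3)) = −1/720 · (6.00000 − 6.00000) = 0.00000.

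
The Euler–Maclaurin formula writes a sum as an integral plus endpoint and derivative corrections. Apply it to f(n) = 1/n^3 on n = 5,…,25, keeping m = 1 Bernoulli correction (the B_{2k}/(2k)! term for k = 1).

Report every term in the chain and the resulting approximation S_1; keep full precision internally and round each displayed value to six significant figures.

S_1 ≈ 0.0236314

∫_5^25 1/x^3 dx evaluates to 0.0192000.
Boundary: ½(f(5) + f(25)) = ½(0.00800000 + 6.40000e-05) = 0.00403200.
So far: 0.0232320.
Order-1 term: 1/12 · (-7.68000e-06 − (-0.00480000)) = 0.000399360.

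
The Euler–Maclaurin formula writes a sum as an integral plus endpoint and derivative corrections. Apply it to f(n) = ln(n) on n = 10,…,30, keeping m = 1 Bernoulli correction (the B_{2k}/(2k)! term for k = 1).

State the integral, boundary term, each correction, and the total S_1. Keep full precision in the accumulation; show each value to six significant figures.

The integral term ∫_10^30 ln(x) dx = 59.0101.
½[f(10) + f(30)] = ½[2.30259 + 3.40120] = 2.85189.
Integral + boundary = 61.8620.
Order-1 term: 1/12 · (0.0333333 − 0.100000) = -0.00555556.

S_1 ≈ 61.8564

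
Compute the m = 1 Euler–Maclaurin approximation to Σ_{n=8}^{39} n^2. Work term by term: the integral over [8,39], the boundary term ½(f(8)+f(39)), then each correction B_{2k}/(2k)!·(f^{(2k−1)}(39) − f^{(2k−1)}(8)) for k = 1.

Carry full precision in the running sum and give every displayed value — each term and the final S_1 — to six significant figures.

S_1 ≈ 20400.0

∫_8^39 x^2 dx evaluates to 19602.3.
½[f(8) + f(39)] = ½[64.0000 + 1521.00] = 792.500.
So far: 20394.8.
k=1: B_{2}/(2)! × [f^{(1)}(39) − f^{(1)}(8)] = 1/12 × (78.0000 − 16.0000) = 5.16667.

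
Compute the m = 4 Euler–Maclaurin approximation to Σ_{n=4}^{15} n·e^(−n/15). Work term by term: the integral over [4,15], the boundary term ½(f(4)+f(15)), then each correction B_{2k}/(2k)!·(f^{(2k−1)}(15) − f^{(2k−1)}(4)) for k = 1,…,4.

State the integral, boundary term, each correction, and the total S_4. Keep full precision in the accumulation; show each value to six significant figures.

The integral term ∫_4^15 x·e^(−x/15) dx = 52.7438.
Endpoint term: (f(4) + f(15))/2 = (3.06371 + 5.51819)/2 = 4.29095.
Integral + boundary = 57.0348.
Correction k=1: B_{2}/2! · (f^{(1)}(15) − f^{(1)}(4)) = 1/12 · (0.00000 − 0.561681) = -0.0468067.
After k=1: 56.9880.
Correction k=2: B_{4}/4! · (f^{(3)}(15) − f^{(3)}(4)) = −1/720 · (0.00327004 − 0.00930461) = 8.38135e-06.
After k=2: 56.9880.
Correction k=3: B_{6}/6! · (f^{(5)}(15) − f^{(5)}(4)) = 1/30240 · (2.90670e-05 − 7.16127e-05) = -1.40693e-09.
After k=3: 56.9880.
Correction k=4: B_{8}/8! · (f^{(7)}(15) − f^{(7)}(4)) = −1/1209600 · (1.93780e-07 − 4.52763e-07) = 2.14106e-13.

S_4 ≈ 56.9880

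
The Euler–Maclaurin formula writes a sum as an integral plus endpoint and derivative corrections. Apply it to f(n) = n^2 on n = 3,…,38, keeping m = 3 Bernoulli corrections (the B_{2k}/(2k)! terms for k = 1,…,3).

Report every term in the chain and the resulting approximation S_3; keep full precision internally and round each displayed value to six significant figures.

S_3 ≈ 19014.0

∫_3^38 x^2 dx evaluates to 18281.7.
Boundary: ½(f(3) + f(38)) = ½(9.00000 + 1444.00) = 726.500.
Integral + boundary = 19008.2.
k=1: B_{2}/(2)! × [f^{(1)}(38) − f^{(1)}(3)] = 1/12 × (76.0000 − 6.00000) = 5.83333.
After k=1: 19014.0.
k=2: B_{4}/(4)! × [f^{(3)}(38) − f^{(3)}(3)] = −1/720 × (0.00000 − 0.00000) = 0.00000.
After k=2: 19014.0.
k=3: B_{6}/(6)! × [f^{(5)}(38) − f^{(5)}(3)] = 1/30240 × (0.00000 − 0.00000) = 0.00000.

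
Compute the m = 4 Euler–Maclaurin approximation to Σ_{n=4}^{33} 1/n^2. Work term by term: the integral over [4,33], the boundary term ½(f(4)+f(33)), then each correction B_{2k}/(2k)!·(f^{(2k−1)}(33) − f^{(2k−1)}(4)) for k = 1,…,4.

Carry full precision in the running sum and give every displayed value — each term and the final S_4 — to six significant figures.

S_4 ≈ 0.253974

∫_4^33 1/x^2 dx evaluates to 0.219697.
Boundary: ½(f(4) + f(33)) = ½(0.0625000 + 0.000918274) = 0.0317091.
Integral + boundary = 0.251406.
Order-1 term: 1/12 · (-5.56529e-05 − (-0.0312500)) = 0.00259953.
Running total after k=1: 0.254006.
Order-2 term: −1/720 · (-6.13256e-07 − (-0.0234375)) = -3.25512e-05.
Running total after k=2: 0.253973.
Order-3 term: 1/30240 · (-1.68941e-08 − (-0.0439453)) = 1.45322e-06.
Running total after k=3: 0.253975.
Order-4 term: −1/1209600 · (-8.68750e-10 − (-0.153809)) = -1.27157e-07.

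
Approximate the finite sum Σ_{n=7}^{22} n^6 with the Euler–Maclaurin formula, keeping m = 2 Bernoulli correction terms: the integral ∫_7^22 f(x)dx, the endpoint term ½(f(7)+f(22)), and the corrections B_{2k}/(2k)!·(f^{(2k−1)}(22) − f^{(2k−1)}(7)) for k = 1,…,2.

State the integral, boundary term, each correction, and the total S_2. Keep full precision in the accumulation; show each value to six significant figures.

S_2 ≈ 4.15535e+08

The integral term ∫_7^22 x^6 dx = 3.56219e+08.
½[f(7) + f(22)] = ½[117649 + 1.13380e+08] = 5.67488e+07.
So far: 4.12968e+08.
Correction k=1: B_{2}/2! · (f^{(1)}(22) − f^{(1)}(7)) = 1/12 · (3.09218e+07 − 100842) = 2.56841e+06.
Running total after k=1: 4.15536e+08.
Correction k=2: B_{4}/4! · (f^{(3)}(22) − f^{(3)}(7)) = −1/720 · (1.27776e+06 − 41160.0) = -1717.50.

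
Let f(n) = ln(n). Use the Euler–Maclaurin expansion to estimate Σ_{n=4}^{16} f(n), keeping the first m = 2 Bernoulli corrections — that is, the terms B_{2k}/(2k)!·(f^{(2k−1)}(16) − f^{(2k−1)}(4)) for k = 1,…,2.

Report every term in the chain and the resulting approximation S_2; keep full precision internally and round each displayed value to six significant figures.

Integral: ∫_4^16 ln(x) dx = 26.8162.
Endpoint term: (f(4) + f(16))/2 = (1.38629 + 2.77259)/2 = 2.07944.
So far: 28.8957.
Correction k=1: B_{2}/2! · (f^{(1)}(16) − f^{(1)}(4)) = 1/12 · (0.0625000 − 0.250000) = -0.0156250.
Running total after k=1: 28.8801.
Correction k=2: B_{4}/4! · (f^{(3)}(16) − f^{(3)}(4)) = −1/720 · (0.000488281 − 0.0312500) = 4.27246e-05.

S_2 ≈ 28.8801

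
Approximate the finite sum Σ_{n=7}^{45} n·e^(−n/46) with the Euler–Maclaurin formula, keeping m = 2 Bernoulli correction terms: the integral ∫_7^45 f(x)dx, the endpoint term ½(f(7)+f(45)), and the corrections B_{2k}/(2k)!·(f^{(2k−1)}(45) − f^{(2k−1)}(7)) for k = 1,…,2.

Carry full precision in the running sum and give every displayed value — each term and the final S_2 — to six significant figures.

S_2 ≈ 531.467

Integral: ∫_7^45 x·e^(−x/46) dx = 520.062.
Boundary: ½(f(7) + f(45)) = ½(6.01187 + 16.9184) = 11.4651.
Integral + boundary = 531.527.
k=1: B_{2}/(2)! × [f^{(1)}(45) − f^{(1)}(7)] = 1/12 × (0.00817314 − 0.728146) = -0.0599977.
Running total after k=1: 531.467.
k=2: B_{4}/(4)! × [f^{(3)}(45) − f^{(3)}(7)] = −1/720 × (0.000359216 − 0.00115587) = 1.10647e-06.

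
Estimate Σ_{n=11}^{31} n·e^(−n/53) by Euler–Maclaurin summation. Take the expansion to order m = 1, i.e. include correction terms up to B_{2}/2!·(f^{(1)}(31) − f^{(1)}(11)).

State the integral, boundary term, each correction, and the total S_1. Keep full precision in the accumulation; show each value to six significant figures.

∫_11^31 x·e^(−x/53) dx evaluates to 275.785.
Endpoint term: (f(11) + f(31))/2 = (8.93832 + 17.2719)/2 = 13.1051.
Running total after boundary: 288.890.
k=1: B_{2}/(2)! × [f^{(1)}(31) − f^{(1)}(11)] = 1/12 × (0.231273 − 0.643927) = -0.0343878.

S_1 ≈ 288.856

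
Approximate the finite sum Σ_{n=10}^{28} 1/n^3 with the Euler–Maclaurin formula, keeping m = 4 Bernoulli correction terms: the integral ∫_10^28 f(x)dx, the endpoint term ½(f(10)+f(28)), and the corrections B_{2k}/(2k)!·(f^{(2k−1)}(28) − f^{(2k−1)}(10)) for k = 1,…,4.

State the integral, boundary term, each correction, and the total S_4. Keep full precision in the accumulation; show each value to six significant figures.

Integral: ∫_10^28 1/x^3 dx = 0.00436224.
½[f(10) + f(28)] = ½[0.00100000 + 4.55539e-05] = 0.000522777.
Running total after boundary: 0.00488502.
k=1: B_{2}/(2)! × [f^{(1)}(28) − f^{(1)}(10)] = 1/12 × (-4.88078e-06 − (-0.000300000)) = 2.45933e-05.
After k=1: 0.00490962.
k=2: B_{4}/(4)! × [f^{(3)}(28) − f^{(3)}(10)] = −1/720 × (-1.24510e-07 − (-6.00000e-05)) = -8.31604e-08.
After k=2: 0.00490953.
k=3: B_{6}/(6)! × [f^{(5)}(28) − f^{(5)}(10)] = 1/30240 × (-6.67016e-09 − (-2.52000e-05)) = 8.33113e-10.
After k=3: 0.00490953.
k=4: B_{8}/(8)! × [f^{(7)}(28) − f^{(7)}(10)] = −1/1209600 × (-6.12566e-10 − (-1.81440e-05)) = -1.49995e-11.

S_4 ≈ 0.00490953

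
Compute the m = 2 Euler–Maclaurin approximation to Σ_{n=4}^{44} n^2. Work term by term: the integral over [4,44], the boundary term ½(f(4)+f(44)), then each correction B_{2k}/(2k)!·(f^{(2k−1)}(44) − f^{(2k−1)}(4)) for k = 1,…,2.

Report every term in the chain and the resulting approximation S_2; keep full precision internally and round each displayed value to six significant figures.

S_2 ≈ 29356.0

The integral term ∫_4^44 x^2 dx = 28373.3.
Boundary: ½(f(4) + f(44)) = ½(16.0000 + 1936.00) = 976.000.
Integral + boundary = 29349.3.
Order-1 term: 1/12 · (88.0000 − 8.00000) = 6.66667.
Partial sum through k=1: 29356.0.
Order-2 term: −1/720 · (0.00000 − 0.00000) = 0.00000.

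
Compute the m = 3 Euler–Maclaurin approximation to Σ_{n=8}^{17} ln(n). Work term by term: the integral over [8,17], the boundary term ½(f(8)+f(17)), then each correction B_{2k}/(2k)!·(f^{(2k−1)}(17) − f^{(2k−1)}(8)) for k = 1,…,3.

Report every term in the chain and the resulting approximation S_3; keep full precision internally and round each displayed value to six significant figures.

S_3 ≈ 24.9799

∫_8^17 ln(x) dx evaluates to 22.5291.
½[f(8) + f(17)] = ½[2.07944 + 2.83321] = 2.45633.
Integral + boundary = 24.9854.
Correction k=1: B_{2}/2! · (f^{(1)}(17) − f^{(1)}(8)) = 1/12 · (0.0588235 − 0.125000) = -0.00551471.
Partial sum through k=1: 24.9799.
Correction k=2: B_{4}/4! · (f^{(3)}(17) − f^{(3)}(8)) = −1/720 · (0.000407083 − 0.00390625) = 4.85995e-06.
Partial sum through k=2: 24.9799.
Correction k=3: B_{6}/6! · (f^{(5)}(17) − f^{(5)}(8)) = 1/30240 · (1.69031e-05 − 0.000732422) = -2.36613e-08.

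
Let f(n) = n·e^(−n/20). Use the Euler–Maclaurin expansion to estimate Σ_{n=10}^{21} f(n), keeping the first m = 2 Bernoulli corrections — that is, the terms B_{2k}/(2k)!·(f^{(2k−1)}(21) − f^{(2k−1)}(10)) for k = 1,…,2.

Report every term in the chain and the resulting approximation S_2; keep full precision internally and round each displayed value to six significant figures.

Integral: ∫_10^21 x·e^(−x/20) dx = 76.9694.
½[f(10) + f(21)] = ½[6.06531 + 7.34869] = 6.70700.
So far: 83.6764.
Correction k=1: B_{2}/2! · (f^{(1)}(21) − f^{(1)}(10)) = 1/12 · (-0.0174969 − 0.303265) = -0.0267302.
Running total after k=1: 83.6497.
Correction k=2: B_{4}/4! · (f^{(3)}(21) − f^{(3)}(10)) = −1/720 · (0.00170595 − 0.00379082) = 2.89565e-06.

S_2 ≈ 83.6497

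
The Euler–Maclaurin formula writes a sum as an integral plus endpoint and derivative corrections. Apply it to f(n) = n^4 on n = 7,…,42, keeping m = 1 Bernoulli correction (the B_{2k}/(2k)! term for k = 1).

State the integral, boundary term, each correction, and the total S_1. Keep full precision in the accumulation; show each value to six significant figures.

S_1 ≈ 2.77165e+07

The integral term ∫_7^42 x^4 dx = 2.61349e+07.
Boundary: ½(f(7) + f(42)) = ½(2401.00 + 3.11170e+06) = 1.55705e+06.
Integral + boundary = 2.76919e+07.
k=1: B_{2}/(2)! × [f^{(1)}(42) − f^{(1)}(7)] = 1/12 × (296352 − 1372.00) = 24581.7.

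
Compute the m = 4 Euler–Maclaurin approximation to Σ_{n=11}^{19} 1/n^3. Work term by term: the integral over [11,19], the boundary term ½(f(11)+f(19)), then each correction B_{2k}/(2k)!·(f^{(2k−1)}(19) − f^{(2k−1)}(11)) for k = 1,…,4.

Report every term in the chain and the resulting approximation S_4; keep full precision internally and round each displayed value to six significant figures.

The integral term ∫_11^19 1/x^3 dx = 0.00274719.
Boundary: ½(f(11) + f(19)) = ½(0.000751315 + 0.000145794) = 0.000448554.
Running total after boundary: 0.00319574.
Correction k=1: B_{2}/2! · (f^{(1)}(19) − f^{(1)}(11)) = 1/12 · (-2.30201e-05 − (-0.000204904)) = 1.51570e-05.
After k=1: 0.00321090.
Correction k=2: B_{4}/4! · (f^{(3)}(19) − f^{(3)}(11)) = −1/720 · (-1.27535e-06 − (-3.38684e-05)) = -4.52682e-08.
After k=2: 0.00321086.
Correction k=3: B_{6}/6! · (f^{(5)}(19) − f^{(5)}(11)) = 1/30240 · (-1.48379e-07 − (-1.17560e-05)) = 3.83849e-10.
After k=3: 0.00321086.
Correction k=4: B_{8}/8! · (f^{(7)}(19) − f^{(7)}(11)) = −1/1209600 · (-2.95935e-08 − (-6.99530e-06)) = -5.75868e-12.

S_4 ≈ 0.00321086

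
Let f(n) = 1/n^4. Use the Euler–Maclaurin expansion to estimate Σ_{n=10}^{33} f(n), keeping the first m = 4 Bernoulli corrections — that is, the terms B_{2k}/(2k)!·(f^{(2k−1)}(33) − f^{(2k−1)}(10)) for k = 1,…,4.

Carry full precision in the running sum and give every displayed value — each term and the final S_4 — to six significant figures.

S_4 ≈ 0.000377788

The integral term ∫_10^33 1/x^4 dx = 0.000324058.
Boundary: ½(f(10) + f(33)) = ½(0.000100000 + 8.43226e-07) = 5.04216e-05.
Running total after boundary: 0.000374479.
Correction k=1: B_{2}/2! · (f^{(1)}(33) − f^{(1)}(10)) = 1/12 · (-1.02209e-07 − (-4.00000e-05)) = 3.32482e-06.
Running total after k=1: 0.000377804.
Correction k=2: B_{4}/4! · (f^{(3)}(33) − f^{(3)}(10)) = −1/720 · (-2.81568e-09 − (-1.20000e-05)) = -1.66628e-08.
Running total after k=2: 0.000377788.
Correction k=3: B_{6}/6! · (f^{(5)}(33) − f^{(5)}(10)) = 1/30240 · (-1.44792e-10 − (-6.72000e-06)) = 2.22217e-10.
Running total after k=3: 0.000377788.
Correction k=4: B_{8}/8! · (f^{(7)}(33) − f^{(7)}(10)) = −1/1209600 · (-1.19663e-11 − (-6.04800e-06)) = -4.99999e-12.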